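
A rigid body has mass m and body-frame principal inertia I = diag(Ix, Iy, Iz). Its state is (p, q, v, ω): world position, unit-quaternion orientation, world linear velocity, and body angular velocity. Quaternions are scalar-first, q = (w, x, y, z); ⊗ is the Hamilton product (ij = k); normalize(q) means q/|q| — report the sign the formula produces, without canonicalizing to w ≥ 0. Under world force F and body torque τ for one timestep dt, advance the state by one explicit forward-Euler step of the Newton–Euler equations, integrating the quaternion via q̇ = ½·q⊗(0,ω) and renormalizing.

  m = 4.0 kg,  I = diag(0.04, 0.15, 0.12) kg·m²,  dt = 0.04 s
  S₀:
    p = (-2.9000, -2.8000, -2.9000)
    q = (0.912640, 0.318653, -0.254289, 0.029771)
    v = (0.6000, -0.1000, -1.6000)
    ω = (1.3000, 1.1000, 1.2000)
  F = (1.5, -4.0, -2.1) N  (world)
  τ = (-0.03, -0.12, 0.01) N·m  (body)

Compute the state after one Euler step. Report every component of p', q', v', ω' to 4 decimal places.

p + v·dt = (-2.8760, -2.8040, -2.9640)
new velocity v' = (0.6150, -0.1400, -1.6210)
α = I⁻¹(τ − ω×Iω) = (0.2400, 0.0320, -1.2275)
ω + α·dt = (1.3096, 1.1013, 1.1509)
q⊗(0,ω) = (-0.1702562, 0.8485371, 0.6602227, 1.7762620)
q + ½dt·q⊗(0,ω), renormalized = (0.9084, 0.3353, -0.2409, 0.0652)

p' = (-2.8760, -2.8040, -2.9640)
q' = (0.9084, 0.3353, -0.2409, 0.0652)
v' = (0.6150, -0.1400, -1.6210)
ω' = (1.3096, 1.1013, 1.1509)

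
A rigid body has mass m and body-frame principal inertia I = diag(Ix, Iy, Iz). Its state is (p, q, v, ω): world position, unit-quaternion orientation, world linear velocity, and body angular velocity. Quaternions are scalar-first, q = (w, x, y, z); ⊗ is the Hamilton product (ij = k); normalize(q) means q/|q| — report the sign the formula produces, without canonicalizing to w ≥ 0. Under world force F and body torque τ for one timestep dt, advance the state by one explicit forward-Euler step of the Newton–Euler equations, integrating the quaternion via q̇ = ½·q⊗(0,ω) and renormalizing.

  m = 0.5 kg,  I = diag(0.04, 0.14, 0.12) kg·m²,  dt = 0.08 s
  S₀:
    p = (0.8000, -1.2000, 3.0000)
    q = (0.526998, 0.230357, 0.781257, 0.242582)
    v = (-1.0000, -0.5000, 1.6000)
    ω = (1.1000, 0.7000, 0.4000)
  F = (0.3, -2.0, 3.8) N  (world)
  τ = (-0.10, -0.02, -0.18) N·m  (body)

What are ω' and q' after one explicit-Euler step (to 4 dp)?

ω' = (0.9112, 0.7087, 0.2287)
q' = (0.4904, 0.2589, 0.8018, 0.2228)

precession coupling ω×(Iω) = (-0.0056, -0.0352, 0.0770)
α = I⁻¹(τ − ω×Iω) = (-2.3600, 0.1086, -2.1417)
new body rate ω' = (0.9112, 0.7087, 0.2287)
2q̇ = q⊗(0,ω) = (-0.8973054, 0.7223932, 0.5435960, -0.4873336)
q + ½dt·q⊗(0,ω), renormalized = (0.4904, 0.2589, 0.8018, 0.2228)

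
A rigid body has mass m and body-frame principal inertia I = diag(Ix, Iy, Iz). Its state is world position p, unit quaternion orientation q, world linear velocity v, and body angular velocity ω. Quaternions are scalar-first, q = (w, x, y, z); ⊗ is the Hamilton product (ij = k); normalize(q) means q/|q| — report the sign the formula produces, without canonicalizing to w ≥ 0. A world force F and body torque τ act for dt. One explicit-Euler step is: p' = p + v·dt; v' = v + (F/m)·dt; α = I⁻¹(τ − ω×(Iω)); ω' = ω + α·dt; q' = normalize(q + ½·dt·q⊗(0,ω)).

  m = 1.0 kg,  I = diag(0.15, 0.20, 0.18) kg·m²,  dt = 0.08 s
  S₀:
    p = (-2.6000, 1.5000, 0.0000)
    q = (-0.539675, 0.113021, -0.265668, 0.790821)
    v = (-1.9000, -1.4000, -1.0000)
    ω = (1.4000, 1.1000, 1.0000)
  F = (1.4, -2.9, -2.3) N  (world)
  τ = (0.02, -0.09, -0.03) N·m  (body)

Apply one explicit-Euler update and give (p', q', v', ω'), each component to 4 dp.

p + v·dt = (-2.7520, 1.3880, -0.0800)
v' = v + a·dt = (-1.7880, -1.6320, -1.1840)
ω×(Iω) gyroscopic = (-0.0220, -0.0420, 0.0770)
(τ − ω×Iω)/I = (0.2800, -0.2400, -0.5944)
ω' = ω + α·dt = (1.4224, 1.0808, 0.9524)
q⊗(0,ω) = (-0.6568156, -1.8911161, 0.4004859, -0.0434167)
q' = normalize(q + ½dt·q⊗(0,ω)) = (-0.5641, 0.0373, -0.2488, 0.7865)

p' = (-2.7520, 1.3880, -0.0800)
q' = (-0.5641, 0.0373, -0.2488, 0.7865)
v' = (-1.7880, -1.6320, -1.1840)
ω' = (1.4224, 1.0808, 0.9524)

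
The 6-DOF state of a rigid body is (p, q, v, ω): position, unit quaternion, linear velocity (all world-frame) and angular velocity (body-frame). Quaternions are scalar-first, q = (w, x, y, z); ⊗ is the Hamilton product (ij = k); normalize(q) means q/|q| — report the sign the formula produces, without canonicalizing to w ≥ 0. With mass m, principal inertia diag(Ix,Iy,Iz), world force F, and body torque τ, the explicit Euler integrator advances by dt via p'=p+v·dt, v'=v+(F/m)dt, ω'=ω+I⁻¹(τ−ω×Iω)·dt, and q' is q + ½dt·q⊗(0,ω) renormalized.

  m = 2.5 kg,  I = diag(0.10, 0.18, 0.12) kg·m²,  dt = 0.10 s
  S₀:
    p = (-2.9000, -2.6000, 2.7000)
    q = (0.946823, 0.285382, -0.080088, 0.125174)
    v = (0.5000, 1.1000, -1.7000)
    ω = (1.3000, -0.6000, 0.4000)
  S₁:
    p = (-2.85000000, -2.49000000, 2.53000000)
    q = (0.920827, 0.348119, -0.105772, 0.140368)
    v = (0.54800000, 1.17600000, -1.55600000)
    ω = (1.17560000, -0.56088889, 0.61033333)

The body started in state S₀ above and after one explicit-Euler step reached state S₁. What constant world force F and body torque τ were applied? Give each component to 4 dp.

F = (1.2000, 1.9000, 3.6000)
τ = (-0.1100, 0.0600, 0.1900)

v₁ − v₀ = (0.04800000, 0.07600000, 0.14400000)
F = m·Δv/dt = (1.2000, 1.9000, 3.6000)
rate change Δω = (-0.12440000, 0.03911111, 0.21033333)
precession coupling = (0.0144, -0.0104, -0.0624)
applied torque τ = (-0.1100, 0.0600, 0.1900)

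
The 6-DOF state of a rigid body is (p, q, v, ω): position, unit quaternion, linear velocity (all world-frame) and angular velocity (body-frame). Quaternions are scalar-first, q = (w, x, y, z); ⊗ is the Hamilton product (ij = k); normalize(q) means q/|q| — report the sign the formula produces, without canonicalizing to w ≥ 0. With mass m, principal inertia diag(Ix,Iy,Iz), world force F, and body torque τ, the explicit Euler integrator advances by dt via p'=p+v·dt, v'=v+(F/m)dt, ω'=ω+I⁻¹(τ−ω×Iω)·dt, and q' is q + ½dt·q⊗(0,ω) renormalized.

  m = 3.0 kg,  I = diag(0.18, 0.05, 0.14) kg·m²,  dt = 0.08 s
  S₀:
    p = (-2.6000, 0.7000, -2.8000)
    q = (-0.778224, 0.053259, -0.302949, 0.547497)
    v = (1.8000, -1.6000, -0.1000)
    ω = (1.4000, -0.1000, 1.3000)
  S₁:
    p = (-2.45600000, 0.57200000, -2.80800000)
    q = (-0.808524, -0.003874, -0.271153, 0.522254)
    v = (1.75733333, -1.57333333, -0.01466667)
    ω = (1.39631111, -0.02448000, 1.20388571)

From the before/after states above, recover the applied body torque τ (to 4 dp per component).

τ = (-0.0200, 0.1200, -0.1500)

Δω = ω₁−ω₀ = (-0.00368889, 0.07552000, -0.09611429)
gyro term ω₀×Iω₀ = (-0.0117, 0.0728, 0.0182)
I·α + gyro = (-0.0200, 0.1200, -0.1500)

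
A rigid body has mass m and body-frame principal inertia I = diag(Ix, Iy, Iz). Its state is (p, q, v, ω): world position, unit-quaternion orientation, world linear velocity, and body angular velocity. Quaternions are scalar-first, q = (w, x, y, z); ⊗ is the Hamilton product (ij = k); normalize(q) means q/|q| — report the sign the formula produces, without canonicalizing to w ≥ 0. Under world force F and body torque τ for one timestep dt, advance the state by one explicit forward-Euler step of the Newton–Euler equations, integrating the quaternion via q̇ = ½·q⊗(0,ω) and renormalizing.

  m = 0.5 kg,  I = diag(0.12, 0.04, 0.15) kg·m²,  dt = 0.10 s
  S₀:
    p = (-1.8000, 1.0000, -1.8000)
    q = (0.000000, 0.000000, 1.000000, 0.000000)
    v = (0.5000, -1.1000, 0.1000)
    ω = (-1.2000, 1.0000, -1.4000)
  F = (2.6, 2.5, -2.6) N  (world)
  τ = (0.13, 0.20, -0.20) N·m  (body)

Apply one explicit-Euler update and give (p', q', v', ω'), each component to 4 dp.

p' = (-1.7500, 0.8900, -1.7900)
q' = (-0.0497, -0.0696, 0.9945, 0.0597)
v' = (1.0200, -0.6000, -0.4200)
ω' = (-0.9633, 1.6260, -1.5973)

new position p' = (-1.7500, 0.8900, -1.7900)
v' = v + a·dt = (1.0200, -0.6000, -0.4200)
precession coupling ω×(Iω) = (-0.1540, -0.0504, 0.0960)
angular accel α = (2.3667, 6.2600, -1.9733)
ω + α·dt = (-0.9633, 1.6260, -1.5973)
2q̇ = q⊗(0,ω) = (-1.0000000, -1.4000000, 0.0000000, 1.2000000)
q + ½dt·q⊗(0,ω), renormalized = (-0.0497, -0.0696, 0.9945, 0.0597)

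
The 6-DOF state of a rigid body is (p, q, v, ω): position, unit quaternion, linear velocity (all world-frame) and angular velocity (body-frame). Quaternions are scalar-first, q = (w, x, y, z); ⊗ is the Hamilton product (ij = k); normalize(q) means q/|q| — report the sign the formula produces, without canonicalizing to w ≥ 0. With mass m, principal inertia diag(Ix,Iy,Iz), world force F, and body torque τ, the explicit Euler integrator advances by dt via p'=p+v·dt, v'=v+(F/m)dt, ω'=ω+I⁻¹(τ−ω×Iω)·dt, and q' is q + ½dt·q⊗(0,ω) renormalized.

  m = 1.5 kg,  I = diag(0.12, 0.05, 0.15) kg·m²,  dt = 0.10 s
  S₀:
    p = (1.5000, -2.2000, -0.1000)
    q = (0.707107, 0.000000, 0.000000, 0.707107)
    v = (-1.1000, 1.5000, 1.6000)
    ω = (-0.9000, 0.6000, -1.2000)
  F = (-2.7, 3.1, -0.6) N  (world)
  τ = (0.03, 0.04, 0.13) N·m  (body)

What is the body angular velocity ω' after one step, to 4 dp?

angular accel α = (0.8500, 1.4480, 0.6147)
ω + α·dt = (-0.8150, 0.7448, -1.1385)

ω' = (-0.8150, 0.7448, -1.1385)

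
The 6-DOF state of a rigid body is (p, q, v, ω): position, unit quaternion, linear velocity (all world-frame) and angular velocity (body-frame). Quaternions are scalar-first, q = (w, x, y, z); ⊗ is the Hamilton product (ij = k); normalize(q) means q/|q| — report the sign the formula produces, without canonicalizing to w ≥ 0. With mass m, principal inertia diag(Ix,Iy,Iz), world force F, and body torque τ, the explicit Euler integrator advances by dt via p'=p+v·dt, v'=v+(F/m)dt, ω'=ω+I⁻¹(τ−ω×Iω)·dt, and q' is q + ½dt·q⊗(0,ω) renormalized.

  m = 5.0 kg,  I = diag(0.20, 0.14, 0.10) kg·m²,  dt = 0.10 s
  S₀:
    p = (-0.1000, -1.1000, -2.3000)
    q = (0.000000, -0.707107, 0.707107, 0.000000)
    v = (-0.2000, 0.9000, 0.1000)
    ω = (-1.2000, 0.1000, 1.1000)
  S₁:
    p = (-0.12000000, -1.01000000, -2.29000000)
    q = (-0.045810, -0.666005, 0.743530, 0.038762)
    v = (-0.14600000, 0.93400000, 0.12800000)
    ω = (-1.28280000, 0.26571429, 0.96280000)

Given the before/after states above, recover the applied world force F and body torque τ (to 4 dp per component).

F = (2.7000, 1.7000, 1.4000)
τ = (-0.1700, 0.1000, -0.1300)

v₁ − v₀ = (0.05400000, 0.03400000, 0.02800000)
applied force F = (2.7000, 1.7000, 1.4000)
rate change Δω = (-0.08280000, 0.16571429, -0.13720000)
applied torque τ = (-0.1700, 0.1000, -0.1300)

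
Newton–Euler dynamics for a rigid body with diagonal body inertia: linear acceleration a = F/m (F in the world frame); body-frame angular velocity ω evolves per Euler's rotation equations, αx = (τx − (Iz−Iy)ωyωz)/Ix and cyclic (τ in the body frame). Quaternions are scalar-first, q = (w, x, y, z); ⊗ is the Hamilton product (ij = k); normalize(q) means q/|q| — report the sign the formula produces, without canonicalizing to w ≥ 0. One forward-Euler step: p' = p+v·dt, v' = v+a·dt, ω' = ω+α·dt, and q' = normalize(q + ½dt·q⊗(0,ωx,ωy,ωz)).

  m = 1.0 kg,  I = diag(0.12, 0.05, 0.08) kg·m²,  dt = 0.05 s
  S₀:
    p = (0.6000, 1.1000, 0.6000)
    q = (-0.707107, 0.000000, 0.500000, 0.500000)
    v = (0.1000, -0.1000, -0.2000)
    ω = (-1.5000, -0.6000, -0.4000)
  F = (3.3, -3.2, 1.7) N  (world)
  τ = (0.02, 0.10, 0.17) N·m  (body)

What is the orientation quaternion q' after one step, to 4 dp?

2q̇ = q⊗(0,ω) = (0.5000000, 1.1606605, -0.3257358, 1.0328428)
q + ½dt·q⊗(0,ω), renormalized = (-0.6940, 0.0290, 0.4914, 0.5254)

q' = (-0.6940, 0.0290, 0.4914, 0.5254)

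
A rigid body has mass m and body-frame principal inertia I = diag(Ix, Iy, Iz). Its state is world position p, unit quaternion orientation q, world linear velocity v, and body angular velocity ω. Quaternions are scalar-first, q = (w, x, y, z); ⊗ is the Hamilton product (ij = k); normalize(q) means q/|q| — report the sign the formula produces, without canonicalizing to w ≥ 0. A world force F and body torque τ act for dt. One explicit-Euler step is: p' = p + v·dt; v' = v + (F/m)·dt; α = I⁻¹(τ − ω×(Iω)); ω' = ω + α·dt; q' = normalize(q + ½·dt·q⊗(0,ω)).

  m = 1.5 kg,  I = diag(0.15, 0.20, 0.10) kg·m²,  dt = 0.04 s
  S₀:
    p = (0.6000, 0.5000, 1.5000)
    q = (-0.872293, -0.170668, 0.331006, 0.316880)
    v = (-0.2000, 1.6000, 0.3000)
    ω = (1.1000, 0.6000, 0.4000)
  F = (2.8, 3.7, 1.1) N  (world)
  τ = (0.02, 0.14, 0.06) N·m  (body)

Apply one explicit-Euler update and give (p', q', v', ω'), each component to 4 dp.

p' = (0.5920, 0.5640, 1.5120)
q' = (-0.8747, -0.1909, 0.3288, 0.3005)
v' = (-0.1253, 1.6987, 0.3293)
ω' = (1.1117, 0.6236, 0.4108)

angular accel α = (0.2933, 0.5900, 0.2700)
ω + α·dt = (1.1117, 0.6236, 0.4108)
2q̇ = q⊗(0,ω) = (-0.1376208, -1.0172479, -0.1065406, -0.8154246)
q' = normalize(q + ½dt·q⊗(0,ω)) = (-0.8747, -0.1909, 0.3288, 0.3005)
p' = p + v·dt = (0.5920, 0.5640, 1.5120)
new velocity v' = (-0.1253, 1.6987, 0.3293)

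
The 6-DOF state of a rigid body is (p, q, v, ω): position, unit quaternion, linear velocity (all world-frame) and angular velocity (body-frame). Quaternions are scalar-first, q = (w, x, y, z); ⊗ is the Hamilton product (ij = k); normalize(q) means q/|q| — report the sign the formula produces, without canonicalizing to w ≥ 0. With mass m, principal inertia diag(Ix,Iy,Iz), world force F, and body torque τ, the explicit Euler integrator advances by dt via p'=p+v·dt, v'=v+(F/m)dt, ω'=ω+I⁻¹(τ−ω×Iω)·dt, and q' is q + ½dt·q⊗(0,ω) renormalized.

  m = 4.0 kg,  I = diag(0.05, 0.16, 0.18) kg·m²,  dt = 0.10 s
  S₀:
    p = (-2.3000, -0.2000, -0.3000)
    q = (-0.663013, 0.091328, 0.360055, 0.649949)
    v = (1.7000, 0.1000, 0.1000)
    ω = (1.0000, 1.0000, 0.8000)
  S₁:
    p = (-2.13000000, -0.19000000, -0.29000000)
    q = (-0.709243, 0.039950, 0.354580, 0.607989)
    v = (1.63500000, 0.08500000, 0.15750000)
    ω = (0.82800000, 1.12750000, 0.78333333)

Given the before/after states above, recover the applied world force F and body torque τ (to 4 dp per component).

Δω = ω₁−ω₀ = (-0.17200000, 0.12750000, -0.01666667)
I·α + gyro = (-0.0700, 0.1000, 0.0800)
Δv = v₁−v₀ = (-0.06500000, -0.01500000, 0.05750000)
applied force F = (-2.6000, -0.6000, 2.3000)

F = (-2.6000, -0.6000, 2.3000)
τ = (-0.0700, 0.1000, 0.0800)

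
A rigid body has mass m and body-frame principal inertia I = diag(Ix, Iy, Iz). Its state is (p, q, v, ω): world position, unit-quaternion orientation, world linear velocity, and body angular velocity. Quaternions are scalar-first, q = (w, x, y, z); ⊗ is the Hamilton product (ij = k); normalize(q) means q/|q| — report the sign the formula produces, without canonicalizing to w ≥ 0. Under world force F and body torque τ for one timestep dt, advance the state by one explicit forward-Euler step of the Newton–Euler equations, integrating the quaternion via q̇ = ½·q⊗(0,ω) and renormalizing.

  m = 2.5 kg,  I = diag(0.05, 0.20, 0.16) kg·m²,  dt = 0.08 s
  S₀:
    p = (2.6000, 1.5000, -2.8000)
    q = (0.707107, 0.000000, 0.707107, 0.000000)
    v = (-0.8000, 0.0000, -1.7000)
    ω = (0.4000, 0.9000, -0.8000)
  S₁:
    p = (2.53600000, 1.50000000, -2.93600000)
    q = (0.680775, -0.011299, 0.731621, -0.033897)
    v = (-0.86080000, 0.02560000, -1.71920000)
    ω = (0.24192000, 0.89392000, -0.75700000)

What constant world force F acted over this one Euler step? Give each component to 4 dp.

Δv = v₁−v₀ = (-0.06080000, 0.02560000, -0.01920000)
applied force F = (-1.9000, 0.8000, -0.6000)

F = (-1.9000, 0.8000, -0.6000)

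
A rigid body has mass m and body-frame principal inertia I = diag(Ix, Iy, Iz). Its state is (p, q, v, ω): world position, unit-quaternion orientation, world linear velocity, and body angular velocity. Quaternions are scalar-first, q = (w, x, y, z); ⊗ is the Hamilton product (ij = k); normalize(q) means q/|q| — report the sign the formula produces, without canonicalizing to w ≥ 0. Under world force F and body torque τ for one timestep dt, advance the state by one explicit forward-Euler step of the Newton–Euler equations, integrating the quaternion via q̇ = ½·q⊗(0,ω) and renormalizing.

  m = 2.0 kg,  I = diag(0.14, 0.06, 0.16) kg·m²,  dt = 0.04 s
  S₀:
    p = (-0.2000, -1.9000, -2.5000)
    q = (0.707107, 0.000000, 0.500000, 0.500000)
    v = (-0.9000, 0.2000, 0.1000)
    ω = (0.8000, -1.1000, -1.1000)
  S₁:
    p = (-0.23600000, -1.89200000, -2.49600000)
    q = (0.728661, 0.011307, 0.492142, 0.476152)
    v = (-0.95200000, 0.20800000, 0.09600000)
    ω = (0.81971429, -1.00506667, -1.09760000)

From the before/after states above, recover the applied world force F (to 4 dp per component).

velocity change Δv = (-0.05200000, 0.00800000, -0.00400000)
applied force F = (-2.6000, 0.4000, -0.2000)

F = (-2.6000, 0.4000, -0.2000)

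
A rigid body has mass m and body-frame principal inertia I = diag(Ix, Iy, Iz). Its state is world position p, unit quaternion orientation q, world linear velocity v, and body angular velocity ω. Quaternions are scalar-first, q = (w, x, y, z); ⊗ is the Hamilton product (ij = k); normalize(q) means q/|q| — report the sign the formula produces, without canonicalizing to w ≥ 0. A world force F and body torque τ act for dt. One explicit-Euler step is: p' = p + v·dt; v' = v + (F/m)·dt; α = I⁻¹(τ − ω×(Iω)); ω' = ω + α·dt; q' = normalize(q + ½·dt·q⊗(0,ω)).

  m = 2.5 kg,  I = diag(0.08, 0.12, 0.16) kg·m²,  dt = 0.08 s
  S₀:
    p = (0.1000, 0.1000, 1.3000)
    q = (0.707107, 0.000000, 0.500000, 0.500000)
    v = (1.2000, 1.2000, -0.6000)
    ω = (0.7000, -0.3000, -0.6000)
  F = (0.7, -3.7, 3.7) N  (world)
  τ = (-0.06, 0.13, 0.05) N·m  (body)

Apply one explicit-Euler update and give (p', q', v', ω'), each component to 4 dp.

a = F/m = (0.2800, -1.4800, 1.4800)
p' = p + v·dt = (0.1960, 0.1960, 1.2520)
v + (F/m)dt = (1.2224, 1.0816, -0.4816)
ω×(Iω) gyroscopic = (0.0072, 0.0336, -0.0084)
α = I⁻¹(τ − ω×Iω) = (-0.8400, 0.8033, 0.3650)
new body rate ω' = (0.6328, -0.2357, -0.5708)
Hamilton product q⊗(0,ω) = (0.4500000, 0.3449749, 0.1378679, -0.7742642)
updated quaternion q' = (0.7246, 0.0138, 0.5051, 0.4687)

p' = (0.1960, 0.1960, 1.2520)
q' = (0.7246, 0.0138, 0.5051, 0.4687)
v' = (1.2224, 1.0816, -0.4816)
ω' = (0.6328, -0.2357, -0.5708)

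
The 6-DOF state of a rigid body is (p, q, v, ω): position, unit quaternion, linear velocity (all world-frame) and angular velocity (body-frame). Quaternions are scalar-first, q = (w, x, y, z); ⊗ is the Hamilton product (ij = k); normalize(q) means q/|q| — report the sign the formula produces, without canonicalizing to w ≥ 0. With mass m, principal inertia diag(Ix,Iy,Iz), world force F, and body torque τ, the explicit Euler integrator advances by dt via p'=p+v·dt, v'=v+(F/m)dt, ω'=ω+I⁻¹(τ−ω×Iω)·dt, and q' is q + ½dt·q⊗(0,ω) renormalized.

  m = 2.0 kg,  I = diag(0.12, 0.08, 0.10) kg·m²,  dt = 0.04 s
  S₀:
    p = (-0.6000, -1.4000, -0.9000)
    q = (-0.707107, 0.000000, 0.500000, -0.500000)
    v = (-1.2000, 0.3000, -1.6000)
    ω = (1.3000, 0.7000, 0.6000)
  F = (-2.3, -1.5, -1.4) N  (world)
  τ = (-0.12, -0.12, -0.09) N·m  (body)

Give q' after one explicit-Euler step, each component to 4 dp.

q' = (-0.7077, -0.0054, 0.4769, -0.5212)

2q̇ = q⊗(0,ω) = (-0.0500000, -0.2692391, -1.1449749, -1.0742642)
q' = normalize(q + ½dt·q⊗(0,ω)) = (-0.7077, -0.0054, 0.4769, -0.5212)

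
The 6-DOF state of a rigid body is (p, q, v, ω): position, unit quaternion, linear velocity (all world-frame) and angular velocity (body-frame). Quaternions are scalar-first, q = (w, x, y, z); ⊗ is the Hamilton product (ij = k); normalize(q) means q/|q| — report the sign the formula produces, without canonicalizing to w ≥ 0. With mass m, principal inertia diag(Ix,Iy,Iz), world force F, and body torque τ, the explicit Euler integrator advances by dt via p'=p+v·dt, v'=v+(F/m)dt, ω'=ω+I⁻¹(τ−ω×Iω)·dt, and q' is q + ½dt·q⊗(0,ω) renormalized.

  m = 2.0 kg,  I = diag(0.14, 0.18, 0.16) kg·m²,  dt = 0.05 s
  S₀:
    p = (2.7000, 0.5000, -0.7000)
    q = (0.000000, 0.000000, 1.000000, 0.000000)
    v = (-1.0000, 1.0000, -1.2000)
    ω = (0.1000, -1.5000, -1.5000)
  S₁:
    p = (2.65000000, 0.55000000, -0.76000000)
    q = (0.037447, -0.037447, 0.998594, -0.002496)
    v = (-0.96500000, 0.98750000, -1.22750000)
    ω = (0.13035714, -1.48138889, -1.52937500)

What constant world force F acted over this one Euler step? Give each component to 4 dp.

F = (1.4000, -0.5000, -1.1000)

v₁ − v₀ = (0.03500000, -0.01250000, -0.02750000)
applied force F = (1.4000, -0.5000, -1.1000)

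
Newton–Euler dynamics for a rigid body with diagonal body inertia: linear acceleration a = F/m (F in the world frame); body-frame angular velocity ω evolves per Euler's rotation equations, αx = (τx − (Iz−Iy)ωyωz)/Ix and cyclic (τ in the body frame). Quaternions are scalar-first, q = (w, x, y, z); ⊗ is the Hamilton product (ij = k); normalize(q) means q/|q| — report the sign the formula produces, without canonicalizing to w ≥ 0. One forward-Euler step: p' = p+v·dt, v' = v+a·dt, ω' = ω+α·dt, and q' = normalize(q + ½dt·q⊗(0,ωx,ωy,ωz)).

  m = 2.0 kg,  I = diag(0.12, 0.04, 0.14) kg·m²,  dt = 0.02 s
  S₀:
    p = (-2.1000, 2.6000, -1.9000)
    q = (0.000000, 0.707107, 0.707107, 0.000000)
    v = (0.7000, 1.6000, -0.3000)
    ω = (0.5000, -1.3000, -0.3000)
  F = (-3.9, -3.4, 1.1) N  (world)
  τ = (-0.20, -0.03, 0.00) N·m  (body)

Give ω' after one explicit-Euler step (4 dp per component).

ω' = (0.4602, -1.3165, -0.3074)

precession coupling ω×(Iω) = (0.0390, 0.0030, 0.0520)
angular accel α = (-1.9917, -0.8250, -0.3714)
ω' = ω + α·dt = (0.4602, -1.3165, -0.3074)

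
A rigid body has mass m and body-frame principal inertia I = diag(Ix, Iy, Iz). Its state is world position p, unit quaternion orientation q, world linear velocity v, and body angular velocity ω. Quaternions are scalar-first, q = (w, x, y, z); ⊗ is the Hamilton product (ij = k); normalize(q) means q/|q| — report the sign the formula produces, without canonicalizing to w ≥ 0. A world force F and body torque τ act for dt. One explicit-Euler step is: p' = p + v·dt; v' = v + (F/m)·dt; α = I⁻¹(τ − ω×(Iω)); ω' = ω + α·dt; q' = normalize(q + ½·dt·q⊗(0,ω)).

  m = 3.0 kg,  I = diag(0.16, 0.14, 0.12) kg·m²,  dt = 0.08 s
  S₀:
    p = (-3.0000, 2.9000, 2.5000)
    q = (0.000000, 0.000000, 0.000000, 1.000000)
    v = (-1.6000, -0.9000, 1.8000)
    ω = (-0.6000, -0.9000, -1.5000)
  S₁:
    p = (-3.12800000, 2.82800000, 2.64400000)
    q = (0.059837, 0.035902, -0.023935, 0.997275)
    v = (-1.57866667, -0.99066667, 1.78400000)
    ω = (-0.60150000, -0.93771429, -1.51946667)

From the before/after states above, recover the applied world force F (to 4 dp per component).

F = (0.8000, -3.4000, -0.6000)

v₁ − v₀ = (0.02133333, -0.09066667, -0.01600000)
F = m·Δv/dt = (0.8000, -3.4000, -0.6000)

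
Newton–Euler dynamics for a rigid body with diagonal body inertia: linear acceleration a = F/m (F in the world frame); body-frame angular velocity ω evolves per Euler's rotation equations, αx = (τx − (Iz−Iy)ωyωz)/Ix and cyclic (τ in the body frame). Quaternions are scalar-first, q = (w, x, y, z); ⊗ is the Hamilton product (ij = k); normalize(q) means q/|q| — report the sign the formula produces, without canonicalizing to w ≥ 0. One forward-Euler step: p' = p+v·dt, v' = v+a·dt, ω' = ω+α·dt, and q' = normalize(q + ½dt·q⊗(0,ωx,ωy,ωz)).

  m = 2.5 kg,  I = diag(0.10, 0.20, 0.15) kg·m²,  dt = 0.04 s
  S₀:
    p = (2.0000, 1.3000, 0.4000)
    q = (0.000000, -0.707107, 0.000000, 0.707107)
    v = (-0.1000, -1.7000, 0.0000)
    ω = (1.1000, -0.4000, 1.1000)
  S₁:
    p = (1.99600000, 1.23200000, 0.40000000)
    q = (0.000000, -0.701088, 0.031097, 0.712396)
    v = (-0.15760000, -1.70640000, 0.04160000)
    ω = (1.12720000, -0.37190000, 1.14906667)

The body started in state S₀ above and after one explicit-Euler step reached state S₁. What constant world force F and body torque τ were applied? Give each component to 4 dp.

F = (-3.6000, -0.4000, 2.6000)
τ = (0.0900, 0.0800, 0.1400)

Δv = v₁−v₀ = (-0.05760000, -0.00640000, 0.04160000)
m·(v₁−v₀)/dt = (-3.6000, -0.4000, 2.6000)
Δω = ω₁−ω₀ = (0.02720000, 0.02810000, 0.04906667)
ω₀×(Iω₀) = (0.0220, -0.0605, -0.0440)
applied torque τ = (0.0900, 0.0800, 0.1400)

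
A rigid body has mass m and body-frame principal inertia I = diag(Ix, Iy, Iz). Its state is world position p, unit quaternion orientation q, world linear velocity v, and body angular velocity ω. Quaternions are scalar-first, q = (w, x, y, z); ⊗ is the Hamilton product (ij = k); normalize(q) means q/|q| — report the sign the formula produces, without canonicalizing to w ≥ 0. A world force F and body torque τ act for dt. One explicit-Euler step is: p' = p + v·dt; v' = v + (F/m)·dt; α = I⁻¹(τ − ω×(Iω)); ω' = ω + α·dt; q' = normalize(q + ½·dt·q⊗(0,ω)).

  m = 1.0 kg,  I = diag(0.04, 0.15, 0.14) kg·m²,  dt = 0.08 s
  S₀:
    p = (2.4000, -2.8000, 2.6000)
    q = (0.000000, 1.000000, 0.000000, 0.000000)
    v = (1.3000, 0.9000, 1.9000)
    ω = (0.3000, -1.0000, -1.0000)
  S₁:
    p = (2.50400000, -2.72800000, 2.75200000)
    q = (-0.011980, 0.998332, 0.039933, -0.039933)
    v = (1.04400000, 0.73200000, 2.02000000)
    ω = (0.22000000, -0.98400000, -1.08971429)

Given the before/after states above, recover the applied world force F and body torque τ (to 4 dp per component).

Δv = v₁−v₀ = (-0.25600000, -0.16800000, 0.12000000)
m·(v₁−v₀)/dt = (-3.2000, -2.1000, 1.5000)
ω₁ − ω₀ = (-0.08000000, 0.01600000, -0.08971429)
ω₀×(Iω₀) = (-0.0100, 0.0300, -0.0330)
applied torque τ = (-0.0500, 0.0600, -0.1900)

F = (-3.2000, -2.1000, 1.5000)
τ = (-0.0500, 0.0600, -0.1900)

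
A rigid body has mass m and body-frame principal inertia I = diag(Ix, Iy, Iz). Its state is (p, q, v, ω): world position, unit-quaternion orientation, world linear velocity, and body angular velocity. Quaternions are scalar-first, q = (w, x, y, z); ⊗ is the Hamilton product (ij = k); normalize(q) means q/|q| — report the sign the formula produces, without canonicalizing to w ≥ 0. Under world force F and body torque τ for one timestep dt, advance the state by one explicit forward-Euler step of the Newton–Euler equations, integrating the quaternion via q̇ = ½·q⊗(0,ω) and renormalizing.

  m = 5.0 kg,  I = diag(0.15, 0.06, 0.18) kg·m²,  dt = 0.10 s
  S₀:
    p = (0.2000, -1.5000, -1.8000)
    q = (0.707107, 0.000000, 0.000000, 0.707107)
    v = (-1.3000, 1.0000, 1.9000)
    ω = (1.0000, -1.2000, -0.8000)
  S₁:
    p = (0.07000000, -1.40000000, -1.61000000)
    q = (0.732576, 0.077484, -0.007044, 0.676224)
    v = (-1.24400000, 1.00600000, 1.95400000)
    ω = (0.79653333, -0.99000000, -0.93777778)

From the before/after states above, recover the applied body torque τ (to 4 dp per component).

τ = (-0.1900, 0.1500, -0.1400)

Δω = ω₁−ω₀ = (-0.20346667, 0.21000000, -0.13777778)
I·α + gyro = (-0.1900, 0.1500, -0.1400)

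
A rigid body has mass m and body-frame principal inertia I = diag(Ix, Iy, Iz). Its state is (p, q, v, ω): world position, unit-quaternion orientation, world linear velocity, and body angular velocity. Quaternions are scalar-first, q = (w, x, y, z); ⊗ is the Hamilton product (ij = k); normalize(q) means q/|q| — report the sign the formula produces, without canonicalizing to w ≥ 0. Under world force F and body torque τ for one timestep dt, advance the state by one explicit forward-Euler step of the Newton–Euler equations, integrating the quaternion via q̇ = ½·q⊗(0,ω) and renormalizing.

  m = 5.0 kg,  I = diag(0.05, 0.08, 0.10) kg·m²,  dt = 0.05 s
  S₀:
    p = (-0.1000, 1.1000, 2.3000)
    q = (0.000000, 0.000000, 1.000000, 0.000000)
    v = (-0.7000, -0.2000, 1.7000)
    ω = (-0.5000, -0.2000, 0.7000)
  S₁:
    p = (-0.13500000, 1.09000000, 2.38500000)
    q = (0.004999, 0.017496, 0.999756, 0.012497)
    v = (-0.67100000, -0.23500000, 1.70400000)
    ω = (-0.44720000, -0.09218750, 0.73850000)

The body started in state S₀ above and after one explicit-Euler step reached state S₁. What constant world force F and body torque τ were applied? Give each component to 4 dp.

F = (2.9000, -3.5000, 0.4000)
τ = (0.0500, 0.1900, 0.0800)

ω₁ − ω₀ = (0.05280000, 0.10781250, 0.03850000)
τ = I·(Δω/dt) + ω₀×(Iω₀) = (0.0500, 0.1900, 0.0800)
velocity change Δv = (0.02900000, -0.03500000, 0.00400000)
m·(v₁−v₀)/dt = (2.9000, -3.5000, 0.4000)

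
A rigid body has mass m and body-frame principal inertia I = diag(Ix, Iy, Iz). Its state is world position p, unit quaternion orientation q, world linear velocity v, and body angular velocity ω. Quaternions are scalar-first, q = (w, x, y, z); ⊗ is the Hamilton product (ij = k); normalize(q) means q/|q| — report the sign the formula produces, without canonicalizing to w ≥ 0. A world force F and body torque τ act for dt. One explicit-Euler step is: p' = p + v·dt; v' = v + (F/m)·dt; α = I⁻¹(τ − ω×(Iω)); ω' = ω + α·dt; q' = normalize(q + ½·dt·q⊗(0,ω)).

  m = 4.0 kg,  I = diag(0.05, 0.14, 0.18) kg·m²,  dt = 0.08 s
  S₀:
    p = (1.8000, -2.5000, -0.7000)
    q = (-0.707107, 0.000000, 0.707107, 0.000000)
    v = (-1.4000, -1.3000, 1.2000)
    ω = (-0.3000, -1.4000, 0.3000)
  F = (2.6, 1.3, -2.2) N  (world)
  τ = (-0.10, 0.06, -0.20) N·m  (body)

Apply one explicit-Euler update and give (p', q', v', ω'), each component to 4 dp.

gyro term ω×Iω = (-0.0168, 0.0117, 0.0378)
angular accel α = (-1.6640, 0.3450, -1.3211)
ω + α·dt = (-0.4331, -1.3724, 0.1943)
2q̇ = q⊗(0,ω) = (0.9899498, 0.4242642, 0.9899498, 0.0000000)
q + ½dt·q⊗(0,ω), renormalized = (-0.6664, 0.0169, 0.7454, 0.0000)
p' = p + v·dt = (1.6880, -2.6040, -0.6040)
v' = v + a·dt = (-1.3480, -1.2740, 1.1560)

p' = (1.6880, -2.6040, -0.6040)
q' = (-0.6664, 0.0169, 0.7454, 0.0000)
v' = (-1.3480, -1.2740, 1.1560)
ω' = (-0.4331, -1.3724, 0.1943)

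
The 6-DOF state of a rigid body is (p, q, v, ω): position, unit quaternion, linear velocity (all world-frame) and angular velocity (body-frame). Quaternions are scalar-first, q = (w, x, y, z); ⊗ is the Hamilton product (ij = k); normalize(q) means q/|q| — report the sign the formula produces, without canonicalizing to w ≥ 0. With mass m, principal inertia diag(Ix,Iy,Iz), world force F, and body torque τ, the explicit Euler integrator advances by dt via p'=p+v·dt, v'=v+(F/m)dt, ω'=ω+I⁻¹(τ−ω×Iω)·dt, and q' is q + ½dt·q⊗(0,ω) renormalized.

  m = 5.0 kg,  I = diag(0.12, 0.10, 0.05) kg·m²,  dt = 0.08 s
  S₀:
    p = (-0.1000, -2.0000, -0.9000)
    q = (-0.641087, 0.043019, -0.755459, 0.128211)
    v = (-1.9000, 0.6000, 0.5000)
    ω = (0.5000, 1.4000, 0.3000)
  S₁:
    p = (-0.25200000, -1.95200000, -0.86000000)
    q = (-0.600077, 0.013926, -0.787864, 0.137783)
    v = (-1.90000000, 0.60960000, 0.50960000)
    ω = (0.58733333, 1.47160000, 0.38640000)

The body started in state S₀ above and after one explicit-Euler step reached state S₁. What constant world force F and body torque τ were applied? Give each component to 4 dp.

v₁ − v₀ = (0.00000000, 0.00960000, 0.00960000)
m·(v₁−v₀)/dt = (0.0000, 0.6000, 0.6000)
ω₁ − ω₀ = (0.08733333, 0.07160000, 0.08640000)
precession coupling = (-0.0210, 0.0105, -0.0140)
applied torque τ = (0.1100, 0.1000, 0.0400)

F = (0.0000, 0.6000, 0.6000)
τ = (0.1100, 0.1000, 0.0400)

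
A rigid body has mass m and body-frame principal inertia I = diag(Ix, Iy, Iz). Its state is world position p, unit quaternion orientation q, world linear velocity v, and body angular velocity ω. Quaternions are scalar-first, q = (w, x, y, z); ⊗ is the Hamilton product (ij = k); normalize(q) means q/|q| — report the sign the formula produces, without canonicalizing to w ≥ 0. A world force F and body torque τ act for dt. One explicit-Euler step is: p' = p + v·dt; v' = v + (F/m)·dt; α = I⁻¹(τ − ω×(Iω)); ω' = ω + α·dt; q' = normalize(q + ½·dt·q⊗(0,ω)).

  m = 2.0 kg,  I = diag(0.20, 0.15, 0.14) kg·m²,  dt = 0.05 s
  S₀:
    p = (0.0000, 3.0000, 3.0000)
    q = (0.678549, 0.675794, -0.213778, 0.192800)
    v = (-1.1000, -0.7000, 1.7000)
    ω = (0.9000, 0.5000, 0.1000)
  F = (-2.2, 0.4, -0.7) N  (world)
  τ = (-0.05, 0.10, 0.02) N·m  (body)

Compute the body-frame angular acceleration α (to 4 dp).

gyro term ω×Iω = (-0.0005, 0.0054, -0.0225)
angular accel α = (-0.2475, 0.6307, 0.3036)

α = (-0.2475, 0.6307, 0.3036)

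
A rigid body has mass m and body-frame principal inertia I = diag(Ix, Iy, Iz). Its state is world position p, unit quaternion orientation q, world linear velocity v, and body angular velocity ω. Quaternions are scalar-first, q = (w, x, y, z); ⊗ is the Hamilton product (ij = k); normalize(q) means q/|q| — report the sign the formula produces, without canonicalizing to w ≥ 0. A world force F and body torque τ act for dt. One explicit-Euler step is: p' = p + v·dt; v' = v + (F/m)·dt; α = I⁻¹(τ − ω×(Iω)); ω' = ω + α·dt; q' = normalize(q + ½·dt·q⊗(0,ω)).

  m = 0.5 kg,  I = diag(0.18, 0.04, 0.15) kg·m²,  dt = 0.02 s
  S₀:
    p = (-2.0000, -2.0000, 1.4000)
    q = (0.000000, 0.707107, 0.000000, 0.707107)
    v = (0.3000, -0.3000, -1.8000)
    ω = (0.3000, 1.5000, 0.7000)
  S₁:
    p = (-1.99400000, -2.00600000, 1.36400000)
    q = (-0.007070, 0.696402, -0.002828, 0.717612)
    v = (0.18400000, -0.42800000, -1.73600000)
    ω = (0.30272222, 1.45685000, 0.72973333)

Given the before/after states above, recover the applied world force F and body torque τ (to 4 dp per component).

F = (-2.9000, -3.2000, 1.6000)
τ = (0.1400, -0.0800, 0.1600)

v₁ − v₀ = (-0.11600000, -0.12800000, 0.06400000)
applied force F = (-2.9000, -3.2000, 1.6000)
Δω = ω₁−ω₀ = (0.00272222, -0.04315000, 0.02973333)
I·α + gyro = (0.1400, -0.0800, 0.1600)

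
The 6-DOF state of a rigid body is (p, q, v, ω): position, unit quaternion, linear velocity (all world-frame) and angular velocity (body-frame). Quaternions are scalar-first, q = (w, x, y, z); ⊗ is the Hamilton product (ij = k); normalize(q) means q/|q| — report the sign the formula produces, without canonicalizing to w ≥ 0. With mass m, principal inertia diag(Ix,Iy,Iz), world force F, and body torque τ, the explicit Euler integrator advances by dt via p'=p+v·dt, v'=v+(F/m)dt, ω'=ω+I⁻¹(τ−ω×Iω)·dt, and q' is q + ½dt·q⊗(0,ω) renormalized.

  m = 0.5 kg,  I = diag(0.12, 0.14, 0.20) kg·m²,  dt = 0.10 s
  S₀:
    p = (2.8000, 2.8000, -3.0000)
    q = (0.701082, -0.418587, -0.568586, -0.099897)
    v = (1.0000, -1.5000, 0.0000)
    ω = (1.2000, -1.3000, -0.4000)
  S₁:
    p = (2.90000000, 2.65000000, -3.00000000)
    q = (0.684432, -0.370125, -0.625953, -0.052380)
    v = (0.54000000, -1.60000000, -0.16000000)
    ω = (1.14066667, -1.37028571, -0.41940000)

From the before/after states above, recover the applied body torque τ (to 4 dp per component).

τ = (-0.0400, -0.0600, -0.0700)

Δω = ω₁−ω₀ = (-0.05933333, -0.07028571, -0.01940000)
precession coupling = (0.0312, 0.0384, -0.0312)
applied torque τ = (-0.0400, -0.0600, -0.0700)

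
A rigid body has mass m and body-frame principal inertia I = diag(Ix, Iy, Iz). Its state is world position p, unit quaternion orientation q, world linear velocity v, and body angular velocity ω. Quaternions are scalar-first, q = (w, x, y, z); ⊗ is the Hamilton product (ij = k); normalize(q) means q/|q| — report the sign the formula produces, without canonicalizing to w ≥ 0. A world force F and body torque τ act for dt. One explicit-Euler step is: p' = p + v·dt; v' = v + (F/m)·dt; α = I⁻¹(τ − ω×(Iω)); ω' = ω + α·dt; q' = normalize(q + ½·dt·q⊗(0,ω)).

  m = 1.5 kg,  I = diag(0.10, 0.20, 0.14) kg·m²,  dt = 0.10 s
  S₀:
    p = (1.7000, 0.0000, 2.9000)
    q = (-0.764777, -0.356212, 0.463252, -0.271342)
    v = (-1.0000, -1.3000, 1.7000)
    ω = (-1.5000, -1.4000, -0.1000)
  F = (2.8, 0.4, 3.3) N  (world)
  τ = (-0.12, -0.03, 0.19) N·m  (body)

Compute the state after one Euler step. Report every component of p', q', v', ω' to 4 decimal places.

gyro term ω×Iω = (-0.0084, -0.0060, 0.2100)
angular accel α = (-1.1160, -0.1200, -0.1429)
ω + α·dt = (-1.6116, -1.4120, -0.1143)
Hamilton product q⊗(0,ω) = (0.0871006, 0.7209615, 1.4420796, 1.2700525)
updated quaternion q' = (-0.7564, -0.3185, 0.5326, -0.2068)
new position p' = (1.6000, -0.1300, 3.0700)
v' = v + a·dt = (-0.8133, -1.2733, 1.9200)

p' = (1.6000, -0.1300, 3.0700)
q' = (-0.7564, -0.3185, 0.5326, -0.2068)
v' = (-0.8133, -1.2733, 1.9200)
ω' = (-1.6116, -1.4120, -0.1143)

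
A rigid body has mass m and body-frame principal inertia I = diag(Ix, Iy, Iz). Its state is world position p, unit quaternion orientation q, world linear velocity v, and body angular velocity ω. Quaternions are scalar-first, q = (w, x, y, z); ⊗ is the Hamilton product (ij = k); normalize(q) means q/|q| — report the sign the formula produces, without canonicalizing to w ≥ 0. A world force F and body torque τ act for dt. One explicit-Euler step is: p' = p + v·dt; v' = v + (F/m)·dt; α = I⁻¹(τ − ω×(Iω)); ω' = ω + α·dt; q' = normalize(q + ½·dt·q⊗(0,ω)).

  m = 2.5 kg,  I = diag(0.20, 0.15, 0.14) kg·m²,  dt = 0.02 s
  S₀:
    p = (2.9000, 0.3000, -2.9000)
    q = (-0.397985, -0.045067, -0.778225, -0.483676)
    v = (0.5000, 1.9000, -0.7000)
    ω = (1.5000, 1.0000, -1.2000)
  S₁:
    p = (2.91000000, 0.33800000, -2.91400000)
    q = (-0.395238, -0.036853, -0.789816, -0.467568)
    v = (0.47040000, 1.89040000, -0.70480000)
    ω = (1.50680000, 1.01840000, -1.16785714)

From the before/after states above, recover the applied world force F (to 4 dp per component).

F = (-3.7000, -1.2000, -0.6000)

Δv = v₁−v₀ = (-0.02960000, -0.00960000, -0.00480000)
F = m·Δv/dt = (-3.7000, -1.2000, -0.6000)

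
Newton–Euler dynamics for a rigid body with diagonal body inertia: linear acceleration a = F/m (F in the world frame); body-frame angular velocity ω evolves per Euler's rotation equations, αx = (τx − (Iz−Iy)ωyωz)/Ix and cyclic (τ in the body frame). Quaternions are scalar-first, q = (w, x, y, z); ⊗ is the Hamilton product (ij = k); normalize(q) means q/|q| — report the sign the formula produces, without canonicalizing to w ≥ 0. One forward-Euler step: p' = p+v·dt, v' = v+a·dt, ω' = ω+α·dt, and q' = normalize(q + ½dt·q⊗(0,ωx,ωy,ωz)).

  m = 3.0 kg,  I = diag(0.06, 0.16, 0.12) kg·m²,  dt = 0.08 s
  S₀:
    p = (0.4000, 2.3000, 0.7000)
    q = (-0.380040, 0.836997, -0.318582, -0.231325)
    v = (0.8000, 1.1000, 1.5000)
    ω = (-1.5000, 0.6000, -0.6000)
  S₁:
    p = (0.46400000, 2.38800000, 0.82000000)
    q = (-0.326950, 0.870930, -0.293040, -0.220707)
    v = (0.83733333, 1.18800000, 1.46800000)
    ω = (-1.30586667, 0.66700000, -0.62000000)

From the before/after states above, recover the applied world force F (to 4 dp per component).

velocity change Δv = (0.03733333, 0.08800000, -0.03200000)
m·(v₁−v₀)/dt = (1.4000, 3.3000, -1.2000)

F = (1.4000, 3.3000, -1.2000)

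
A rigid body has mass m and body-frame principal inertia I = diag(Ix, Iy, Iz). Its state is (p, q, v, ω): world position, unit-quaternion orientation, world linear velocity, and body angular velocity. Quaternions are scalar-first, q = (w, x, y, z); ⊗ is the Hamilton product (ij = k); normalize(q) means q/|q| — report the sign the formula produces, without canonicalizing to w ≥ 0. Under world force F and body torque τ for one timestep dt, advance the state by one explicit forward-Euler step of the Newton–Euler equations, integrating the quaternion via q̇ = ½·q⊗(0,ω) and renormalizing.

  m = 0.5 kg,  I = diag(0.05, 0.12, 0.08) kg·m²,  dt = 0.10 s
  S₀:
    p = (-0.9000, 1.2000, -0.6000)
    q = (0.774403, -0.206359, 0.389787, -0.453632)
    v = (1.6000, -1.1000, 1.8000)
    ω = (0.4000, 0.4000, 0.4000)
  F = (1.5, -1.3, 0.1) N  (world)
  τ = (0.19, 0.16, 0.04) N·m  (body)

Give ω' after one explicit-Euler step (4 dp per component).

precession coupling ω×(Iω) = (-0.0064, -0.0048, 0.0112)
angular accel α = (3.9280, 1.3733, 0.3600)
new body rate ω' = (0.7928, 0.5373, 0.4360)

ω' = (0.7928, 0.5373, 0.4360)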